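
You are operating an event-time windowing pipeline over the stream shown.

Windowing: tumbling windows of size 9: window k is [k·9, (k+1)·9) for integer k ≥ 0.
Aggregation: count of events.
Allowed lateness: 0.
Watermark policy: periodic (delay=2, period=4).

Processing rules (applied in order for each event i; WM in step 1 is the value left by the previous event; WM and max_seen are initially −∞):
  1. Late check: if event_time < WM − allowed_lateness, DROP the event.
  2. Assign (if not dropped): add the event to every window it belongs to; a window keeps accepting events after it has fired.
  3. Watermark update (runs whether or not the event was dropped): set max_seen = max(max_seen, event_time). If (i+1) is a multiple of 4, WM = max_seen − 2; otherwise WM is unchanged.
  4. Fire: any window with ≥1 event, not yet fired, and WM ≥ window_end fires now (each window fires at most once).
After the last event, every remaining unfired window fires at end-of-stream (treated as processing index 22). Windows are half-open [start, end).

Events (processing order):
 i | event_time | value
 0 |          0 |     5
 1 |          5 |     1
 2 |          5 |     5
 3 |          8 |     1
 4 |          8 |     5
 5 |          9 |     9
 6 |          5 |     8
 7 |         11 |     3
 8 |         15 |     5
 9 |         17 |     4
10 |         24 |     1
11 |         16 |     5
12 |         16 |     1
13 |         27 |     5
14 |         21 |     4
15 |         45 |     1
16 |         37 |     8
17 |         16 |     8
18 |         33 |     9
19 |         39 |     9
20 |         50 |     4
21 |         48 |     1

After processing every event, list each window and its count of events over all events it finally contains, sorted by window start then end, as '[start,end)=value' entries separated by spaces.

[0,9)=5 [9,18)=5 [18,27)=1 [27,36)=1 [45,54)=3

i=0 t=0 v=5: → [0,9); WM=−∞
i=1 t=5 v=1: → [0,9); WM=−∞
i=2 t=5 v=5: → [0,9); WM=−∞
i=3 t=8 v=1: → [0,9); WM=6
i=4 t=8 v=5: → [0,9); WM=6
i=5 t=9 v=9: → [9,18); WM=6
i=6 t=5 v=8: DROP (t<6-0); WM=6
i=7 t=11 v=3: → [9,18); WM=9; [0,9) fires=5
i=8 t=15 v=5: → [9,18); WM=9
i=9 t=17 v=4: → [9,18); WM=9
i=10 t=24 v=1: → [18,27); WM=9
i=11 t=16 v=5: → [9,18); WM=22; [9,18) fires=5
i=12 t=16 v=1: DROP (t<22-0); WM=22
i=13 t=27 v=5: → [27,36); WM=22
i=14 t=21 v=4: DROP (t<22-0); WM=22
i=15 t=45 v=1: → [45,54); WM=43; [18,27) fires=1 [27,36) fires=1
i=16 t=37 v=8: DROP (t<43-0); WM=43
i=17 t=16 v=8: DROP (t<43-0); WM=43
i=18 t=33 v=9: DROP (t<43-0); WM=43
i=19 t=39 v=9: DROP (t<43-0); WM=43
i=20 t=50 v=4: → [45,54); WM=43
i=21 t=48 v=1: → [45,54); WM=43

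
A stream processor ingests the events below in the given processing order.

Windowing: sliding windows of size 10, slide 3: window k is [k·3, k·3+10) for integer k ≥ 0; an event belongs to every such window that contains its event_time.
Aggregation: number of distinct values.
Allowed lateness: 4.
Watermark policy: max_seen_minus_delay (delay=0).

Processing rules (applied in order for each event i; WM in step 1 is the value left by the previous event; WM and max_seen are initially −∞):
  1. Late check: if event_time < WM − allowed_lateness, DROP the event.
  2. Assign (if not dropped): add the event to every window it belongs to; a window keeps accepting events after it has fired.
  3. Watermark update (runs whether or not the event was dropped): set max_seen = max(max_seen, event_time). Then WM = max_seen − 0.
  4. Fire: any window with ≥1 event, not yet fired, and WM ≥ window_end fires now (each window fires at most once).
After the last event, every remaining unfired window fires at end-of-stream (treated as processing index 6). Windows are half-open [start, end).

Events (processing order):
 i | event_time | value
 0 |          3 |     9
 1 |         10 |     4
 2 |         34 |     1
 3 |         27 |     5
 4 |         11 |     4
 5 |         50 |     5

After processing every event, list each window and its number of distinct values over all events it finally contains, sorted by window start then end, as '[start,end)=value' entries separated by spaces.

i=0 t=3 v=9: → [3,13),[0,10); WM=3
i=1 t=10 v=4: → [9,19),[6,16),[3,13); WM=10; [0,10) fires=1
i=2 t=34 v=1: → [33,43),[30,40),[27,37); WM=34; [3,13) fires=2 [6,16) fires=1 [9,19) fires=1
i=3 t=27 v=5: DROP (t<34-4); WM=34
i=4 t=11 v=4: DROP (t<34-4); WM=34
i=5 t=50 v=5: → [48,58),[45,55),[42,52); WM=50; [27,37) fires=1 [30,40) fires=1 [33,43) fires=1

[0,10)=1 [3,13)=2 [6,16)=1 [9,19)=1 [27,37)=1 [30,40)=1 [33,43)=1 [42,52)=1 [45,55)=1 [48,58)=1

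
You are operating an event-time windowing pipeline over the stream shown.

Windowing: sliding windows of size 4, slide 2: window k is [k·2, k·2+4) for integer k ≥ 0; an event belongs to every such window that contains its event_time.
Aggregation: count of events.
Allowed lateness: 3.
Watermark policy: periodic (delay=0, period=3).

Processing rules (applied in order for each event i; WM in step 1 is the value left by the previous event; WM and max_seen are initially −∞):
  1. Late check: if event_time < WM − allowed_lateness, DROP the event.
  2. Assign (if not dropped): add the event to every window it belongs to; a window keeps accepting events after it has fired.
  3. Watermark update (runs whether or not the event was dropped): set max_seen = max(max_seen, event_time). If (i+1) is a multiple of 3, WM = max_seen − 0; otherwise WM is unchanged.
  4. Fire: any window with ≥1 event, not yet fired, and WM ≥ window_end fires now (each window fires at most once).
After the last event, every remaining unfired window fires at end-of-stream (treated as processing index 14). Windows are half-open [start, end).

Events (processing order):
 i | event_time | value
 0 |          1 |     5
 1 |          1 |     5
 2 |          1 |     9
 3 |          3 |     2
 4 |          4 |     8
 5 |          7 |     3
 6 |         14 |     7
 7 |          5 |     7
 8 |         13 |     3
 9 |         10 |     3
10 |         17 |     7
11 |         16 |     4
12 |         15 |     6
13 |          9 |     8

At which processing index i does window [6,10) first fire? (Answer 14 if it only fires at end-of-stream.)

8

i=0 t=1 v=5: → [0,4); WM=−∞
i=1 t=1 v=5: → [0,4); WM=−∞
i=2 t=1 v=9: → [0,4); WM=1
i=3 t=3 v=2: → [2,6),[0,4); WM=1
i=4 t=4 v=8: → [4,8),[2,6); WM=1
i=5 t=7 v=3: → [6,10),[4,8); WM=7; [0,4) fires=4 [2,6) fires=2
i=6 t=14 v=7: → [14,18),[12,16); WM=7
i=7 t=5 v=7: → [4,8),[2,6); WM=7
i=8 t=13 v=3: → [12,16),[10,14); WM=14; [4,8) fires=3 [6,10) fires=1 [10,14) fires=1
i=9 t=10 v=3: DROP (t<14-3); WM=14
i=10 t=17 v=7: → [16,20),[14,18); WM=14
i=11 t=16 v=4: → [16,20),[14,18); WM=17; [12,16) fires=2
i=12 t=15 v=6: → [14,18),[12,16); WM=17
i=13 t=9 v=8: DROP (t<17-3); WM=17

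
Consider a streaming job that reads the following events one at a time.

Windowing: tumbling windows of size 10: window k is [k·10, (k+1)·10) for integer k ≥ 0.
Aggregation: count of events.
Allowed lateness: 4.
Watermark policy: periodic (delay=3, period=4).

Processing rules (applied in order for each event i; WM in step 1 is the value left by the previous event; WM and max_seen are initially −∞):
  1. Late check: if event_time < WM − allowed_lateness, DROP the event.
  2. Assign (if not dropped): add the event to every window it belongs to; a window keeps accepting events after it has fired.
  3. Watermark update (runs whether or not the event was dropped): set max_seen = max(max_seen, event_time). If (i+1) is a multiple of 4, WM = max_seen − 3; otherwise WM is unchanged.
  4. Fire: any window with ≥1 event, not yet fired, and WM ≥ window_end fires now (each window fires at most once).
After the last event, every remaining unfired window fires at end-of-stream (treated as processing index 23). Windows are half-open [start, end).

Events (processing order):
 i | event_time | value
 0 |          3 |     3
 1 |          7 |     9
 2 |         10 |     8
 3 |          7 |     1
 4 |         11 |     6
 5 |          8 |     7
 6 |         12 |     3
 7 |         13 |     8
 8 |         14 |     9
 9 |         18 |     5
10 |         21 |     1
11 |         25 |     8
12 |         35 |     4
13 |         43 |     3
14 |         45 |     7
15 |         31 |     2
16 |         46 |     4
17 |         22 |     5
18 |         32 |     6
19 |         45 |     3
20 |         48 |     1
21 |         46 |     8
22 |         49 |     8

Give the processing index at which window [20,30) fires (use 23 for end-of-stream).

i=0 t=3 v=3: → [0,10); WM=−∞
i=1 t=7 v=9: → [0,10); WM=−∞
i=2 t=10 v=8: → [10,20); WM=−∞
i=3 t=7 v=1: → [0,10); WM=7
i=4 t=11 v=6: → [10,20); WM=7
i=5 t=8 v=7: → [0,10); WM=7
i=6 t=12 v=3: → [10,20); WM=7
i=7 t=13 v=8: → [10,20); WM=10; [0,10) fires=4
i=8 t=14 v=9: → [10,20); WM=10
i=9 t=18 v=5: → [10,20); WM=10
i=10 t=21 v=1: → [20,30); WM=10
i=11 t=25 v=8: → [20,30); WM=22; [10,20) fires=6
i=12 t=35 v=4: → [30,40); WM=22
i=13 t=43 v=3: → [40,50); WM=22
i=14 t=45 v=7: → [40,50); WM=22
i=15 t=31 v=2: → [30,40); WM=42; [20,30) fires=2 [30,40) fires=2
i=16 t=46 v=4: → [40,50); WM=42
i=17 t=22 v=5: DROP (t<42-4); WM=42
i=18 t=32 v=6: DROP (t<42-4); WM=42
i=19 t=45 v=3: → [40,50); WM=43
i=20 t=48 v=1: → [40,50); WM=43
i=21 t=46 v=8: → [40,50); WM=43
i=22 t=49 v=8: → [40,50); WM=43

15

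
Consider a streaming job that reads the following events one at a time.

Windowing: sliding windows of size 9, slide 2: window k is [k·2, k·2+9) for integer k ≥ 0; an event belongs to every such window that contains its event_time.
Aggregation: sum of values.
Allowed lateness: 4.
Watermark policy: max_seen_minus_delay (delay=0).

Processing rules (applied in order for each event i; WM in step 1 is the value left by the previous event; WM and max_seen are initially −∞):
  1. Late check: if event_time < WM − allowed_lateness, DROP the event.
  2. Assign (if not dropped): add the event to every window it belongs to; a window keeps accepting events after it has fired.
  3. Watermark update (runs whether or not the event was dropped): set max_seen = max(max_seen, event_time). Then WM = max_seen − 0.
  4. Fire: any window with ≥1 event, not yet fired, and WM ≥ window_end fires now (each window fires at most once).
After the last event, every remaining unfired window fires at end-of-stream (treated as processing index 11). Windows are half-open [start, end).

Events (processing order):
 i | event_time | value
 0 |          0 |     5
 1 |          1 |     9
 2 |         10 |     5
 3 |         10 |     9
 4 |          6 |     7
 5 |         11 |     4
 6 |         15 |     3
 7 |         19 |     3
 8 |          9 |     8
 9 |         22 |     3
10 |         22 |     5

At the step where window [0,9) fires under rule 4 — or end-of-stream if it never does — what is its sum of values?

14

i=0 t=0 v=5: → [0,9); WM=0
i=1 t=1 v=9: → [0,9); WM=1
i=2 t=10 v=5: → [10,19),[8,17),[6,15),[4,13),[2,11); WM=10; [0,9) fires=14
i=3 t=10 v=9: → [10,19),[8,17),[6,15),[4,13),[2,11); WM=10
i=4 t=6 v=7: → [6,15),[4,13),[2,11),[0,9); WM=10
i=5 t=11 v=4: → [10,19),[8,17),[6,15),[4,13); WM=11; [2,11) fires=21
i=6 t=15 v=3: → [14,23),[12,21),[10,19),[8,17); WM=15; [4,13) fires=25 [6,15) fires=25
i=7 t=19 v=3: → [18,27),[16,25),[14,23),[12,21); WM=19; [8,17) fires=21 [10,19) fires=21
i=8 t=9 v=8: DROP (t<19-4); WM=19
i=9 t=22 v=3: → [22,31),[20,29),[18,27),[16,25),[14,23); WM=22; [12,21) fires=6
i=10 t=22 v=5: → [22,31),[20,29),[18,27),[16,25),[14,23); WM=22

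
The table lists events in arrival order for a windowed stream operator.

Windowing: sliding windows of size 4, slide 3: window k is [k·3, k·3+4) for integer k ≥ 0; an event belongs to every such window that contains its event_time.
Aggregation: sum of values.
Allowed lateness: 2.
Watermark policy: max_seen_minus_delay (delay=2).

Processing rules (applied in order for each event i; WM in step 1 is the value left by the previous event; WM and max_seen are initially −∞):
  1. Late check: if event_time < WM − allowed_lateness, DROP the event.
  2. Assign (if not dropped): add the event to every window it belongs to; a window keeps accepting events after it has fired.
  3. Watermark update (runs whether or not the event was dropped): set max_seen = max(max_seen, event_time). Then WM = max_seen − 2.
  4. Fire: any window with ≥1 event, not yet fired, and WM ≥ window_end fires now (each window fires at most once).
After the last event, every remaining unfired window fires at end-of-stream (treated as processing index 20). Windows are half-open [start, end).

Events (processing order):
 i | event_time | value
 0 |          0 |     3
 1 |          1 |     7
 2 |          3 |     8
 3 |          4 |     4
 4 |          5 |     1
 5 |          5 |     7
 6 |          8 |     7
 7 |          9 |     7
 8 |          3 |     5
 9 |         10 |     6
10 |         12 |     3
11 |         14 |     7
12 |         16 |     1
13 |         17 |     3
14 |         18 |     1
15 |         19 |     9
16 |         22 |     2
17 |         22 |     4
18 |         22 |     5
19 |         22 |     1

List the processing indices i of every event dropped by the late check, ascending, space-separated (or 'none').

i=0 t=0 v=3: → [0,4); WM=-2
i=1 t=1 v=7: → [0,4); WM=-1
i=2 t=3 v=8: → [3,7),[0,4); WM=1
i=3 t=4 v=4: → [3,7); WM=2
i=4 t=5 v=1: → [3,7); WM=3
i=5 t=5 v=7: → [3,7); WM=3
i=6 t=8 v=7: → [6,10); WM=6; [0,4) fires=18
i=7 t=9 v=7: → [9,13),[6,10); WM=7; [3,7) fires=20
i=8 t=3 v=5: DROP (t<7-2); WM=7
i=9 t=10 v=6: → [9,13); WM=8
i=10 t=12 v=3: → [12,16),[9,13); WM=10; [6,10) fires=14
i=11 t=14 v=7: → [12,16); WM=12
i=12 t=16 v=1: → [15,19); WM=14; [9,13) fires=16
i=13 t=17 v=3: → [15,19); WM=15
i=14 t=18 v=1: → [18,22),[15,19); WM=16; [12,16) fires=10
i=15 t=19 v=9: → [18,22); WM=17
i=16 t=22 v=2: → [21,25); WM=20; [15,19) fires=5
i=17 t=22 v=4: → [21,25); WM=20
i=18 t=22 v=5: → [21,25); WM=20
i=19 t=22 v=1: → [21,25); WM=20

8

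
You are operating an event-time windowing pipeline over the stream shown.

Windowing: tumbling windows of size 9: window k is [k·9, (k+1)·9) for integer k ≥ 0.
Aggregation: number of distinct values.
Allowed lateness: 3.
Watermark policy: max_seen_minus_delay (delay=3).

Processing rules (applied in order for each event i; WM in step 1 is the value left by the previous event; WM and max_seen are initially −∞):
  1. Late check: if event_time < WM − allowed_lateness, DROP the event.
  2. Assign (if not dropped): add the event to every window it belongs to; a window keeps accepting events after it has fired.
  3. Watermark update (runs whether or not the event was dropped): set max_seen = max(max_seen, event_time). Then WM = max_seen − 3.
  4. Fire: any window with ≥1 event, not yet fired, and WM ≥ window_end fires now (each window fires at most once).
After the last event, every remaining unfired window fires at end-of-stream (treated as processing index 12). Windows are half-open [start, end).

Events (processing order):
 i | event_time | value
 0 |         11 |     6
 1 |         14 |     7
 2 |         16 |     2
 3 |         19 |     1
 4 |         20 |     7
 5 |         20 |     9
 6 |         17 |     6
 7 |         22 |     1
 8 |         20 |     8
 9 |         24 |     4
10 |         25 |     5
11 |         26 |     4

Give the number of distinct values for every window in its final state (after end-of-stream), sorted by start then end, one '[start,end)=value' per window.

[9,18)=3 [18,27)=6

i=0 t=11 v=6: → [9,18); WM=8
i=1 t=14 v=7: → [9,18); WM=11
i=2 t=16 v=2: → [9,18); WM=13
i=3 t=19 v=1: → [18,27); WM=16
i=4 t=20 v=7: → [18,27); WM=17
i=5 t=20 v=9: → [18,27); WM=17
i=6 t=17 v=6: → [9,18); WM=17
i=7 t=22 v=1: → [18,27); WM=19; [9,18) fires=3
i=8 t=20 v=8: → [18,27); WM=19
i=9 t=24 v=4: → [18,27); WM=21
i=10 t=25 v=5: → [18,27); WM=22
i=11 t=26 v=4: → [18,27); WM=23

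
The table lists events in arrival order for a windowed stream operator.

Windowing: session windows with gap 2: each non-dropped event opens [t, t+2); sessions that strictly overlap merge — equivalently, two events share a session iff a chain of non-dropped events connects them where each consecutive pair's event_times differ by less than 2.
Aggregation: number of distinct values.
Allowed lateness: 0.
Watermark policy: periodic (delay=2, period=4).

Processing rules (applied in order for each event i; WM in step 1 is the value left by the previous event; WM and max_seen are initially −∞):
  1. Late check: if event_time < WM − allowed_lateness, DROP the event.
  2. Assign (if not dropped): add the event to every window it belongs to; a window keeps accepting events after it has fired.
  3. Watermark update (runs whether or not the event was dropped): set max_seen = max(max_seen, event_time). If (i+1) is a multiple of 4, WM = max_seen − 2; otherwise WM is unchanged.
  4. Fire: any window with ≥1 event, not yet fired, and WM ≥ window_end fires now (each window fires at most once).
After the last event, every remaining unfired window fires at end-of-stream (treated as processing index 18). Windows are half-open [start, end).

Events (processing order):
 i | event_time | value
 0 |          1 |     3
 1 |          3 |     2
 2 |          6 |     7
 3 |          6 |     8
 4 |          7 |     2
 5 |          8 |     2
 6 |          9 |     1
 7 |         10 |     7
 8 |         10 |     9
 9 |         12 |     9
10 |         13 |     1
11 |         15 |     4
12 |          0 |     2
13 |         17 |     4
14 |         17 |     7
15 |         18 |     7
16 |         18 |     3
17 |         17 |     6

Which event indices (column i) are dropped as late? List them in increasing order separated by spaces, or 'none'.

12

i=0 t=1 v=3: → [1,3); WM=−∞
i=1 t=3 v=2: → [3,5); WM=−∞
i=2 t=6 v=7: → [6,8); WM=−∞
i=3 t=6 v=8: → [6,8); WM=4
i=4 t=7 v=2: → [6,9); WM=4
i=5 t=8 v=2: → [6,10); WM=4
i=6 t=9 v=1: → [6,11); WM=4
i=7 t=10 v=7: → [6,12); WM=8
i=8 t=10 v=9: → [6,12); WM=8
i=9 t=12 v=9: → [12,14); WM=8
i=10 t=13 v=1: → [12,15); WM=8
i=11 t=15 v=4: → [15,17); WM=13
i=12 t=0 v=2: DROP (t<13-0); WM=13
i=13 t=17 v=4: → [17,19); WM=13
i=14 t=17 v=7: → [17,19); WM=13
i=15 t=18 v=7: → [17,20); WM=16
i=16 t=18 v=3: → [17,20); WM=16
i=17 t=17 v=6: → [17,20); WM=16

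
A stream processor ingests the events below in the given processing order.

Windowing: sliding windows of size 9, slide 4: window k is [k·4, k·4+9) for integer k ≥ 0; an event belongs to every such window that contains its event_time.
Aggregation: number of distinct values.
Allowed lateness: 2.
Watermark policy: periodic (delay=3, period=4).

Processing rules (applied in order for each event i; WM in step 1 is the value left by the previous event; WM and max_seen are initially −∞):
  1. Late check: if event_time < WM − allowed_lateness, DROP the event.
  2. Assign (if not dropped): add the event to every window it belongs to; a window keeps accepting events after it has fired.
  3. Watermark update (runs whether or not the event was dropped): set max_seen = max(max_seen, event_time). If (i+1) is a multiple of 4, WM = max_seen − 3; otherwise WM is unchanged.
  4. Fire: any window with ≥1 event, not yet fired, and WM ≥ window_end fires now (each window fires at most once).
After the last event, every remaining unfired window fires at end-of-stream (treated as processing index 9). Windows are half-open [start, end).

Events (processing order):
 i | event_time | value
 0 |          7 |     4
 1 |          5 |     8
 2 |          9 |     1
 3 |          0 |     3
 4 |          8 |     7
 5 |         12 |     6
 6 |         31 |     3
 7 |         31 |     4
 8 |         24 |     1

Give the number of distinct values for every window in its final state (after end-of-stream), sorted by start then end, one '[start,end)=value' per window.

[0,9)=4 [4,13)=5 [8,17)=3 [12,21)=1 [24,33)=2 [28,37)=2

i=0 t=7 v=4: → [4,13),[0,9); WM=−∞
i=1 t=5 v=8: → [4,13),[0,9); WM=−∞
i=2 t=9 v=1: → [8,17),[4,13); WM=−∞
i=3 t=0 v=3: → [0,9); WM=6
i=4 t=8 v=7: → [8,17),[4,13),[0,9); WM=6
i=5 t=12 v=6: → [12,21),[8,17),[4,13); WM=6
i=6 t=31 v=3: → [28,37),[24,33); WM=6
i=7 t=31 v=4: → [28,37),[24,33); WM=28; [0,9) fires=4 [4,13) fires=5 [8,17) fires=3 [12,21) fires=1
i=8 t=24 v=1: DROP (t<28-2); WM=28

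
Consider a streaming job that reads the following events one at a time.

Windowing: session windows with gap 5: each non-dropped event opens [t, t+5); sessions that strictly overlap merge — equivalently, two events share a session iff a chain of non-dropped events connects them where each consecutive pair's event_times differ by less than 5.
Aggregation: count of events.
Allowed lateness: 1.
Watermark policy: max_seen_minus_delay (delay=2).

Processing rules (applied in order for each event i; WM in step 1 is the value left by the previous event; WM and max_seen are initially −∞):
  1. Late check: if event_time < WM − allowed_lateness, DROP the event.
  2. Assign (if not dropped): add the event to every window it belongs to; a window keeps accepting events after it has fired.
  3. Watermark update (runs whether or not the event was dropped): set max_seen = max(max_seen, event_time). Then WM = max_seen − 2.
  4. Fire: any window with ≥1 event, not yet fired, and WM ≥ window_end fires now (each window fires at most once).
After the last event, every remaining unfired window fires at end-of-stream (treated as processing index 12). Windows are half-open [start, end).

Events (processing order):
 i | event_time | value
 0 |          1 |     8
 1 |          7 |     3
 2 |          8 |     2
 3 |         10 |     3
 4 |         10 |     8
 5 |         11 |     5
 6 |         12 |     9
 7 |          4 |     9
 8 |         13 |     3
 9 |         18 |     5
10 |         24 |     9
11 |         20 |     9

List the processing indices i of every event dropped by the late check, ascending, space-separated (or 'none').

i=0 t=1 v=8: → [1,6); WM=-1
i=1 t=7 v=3: → [7,12); WM=5
i=2 t=8 v=2: → [7,13); WM=6
i=3 t=10 v=3: → [7,15); WM=8
i=4 t=10 v=8: → [7,15); WM=8
i=5 t=11 v=5: → [7,16); WM=9
i=6 t=12 v=9: → [7,17); WM=10
i=7 t=4 v=9: DROP (t<10-1); WM=10
i=8 t=13 v=3: → [7,18); WM=11
i=9 t=18 v=5: → [18,23); WM=16
i=10 t=24 v=9: → [24,29); WM=22
i=11 t=20 v=9: DROP (t<22-1); WM=22

7 11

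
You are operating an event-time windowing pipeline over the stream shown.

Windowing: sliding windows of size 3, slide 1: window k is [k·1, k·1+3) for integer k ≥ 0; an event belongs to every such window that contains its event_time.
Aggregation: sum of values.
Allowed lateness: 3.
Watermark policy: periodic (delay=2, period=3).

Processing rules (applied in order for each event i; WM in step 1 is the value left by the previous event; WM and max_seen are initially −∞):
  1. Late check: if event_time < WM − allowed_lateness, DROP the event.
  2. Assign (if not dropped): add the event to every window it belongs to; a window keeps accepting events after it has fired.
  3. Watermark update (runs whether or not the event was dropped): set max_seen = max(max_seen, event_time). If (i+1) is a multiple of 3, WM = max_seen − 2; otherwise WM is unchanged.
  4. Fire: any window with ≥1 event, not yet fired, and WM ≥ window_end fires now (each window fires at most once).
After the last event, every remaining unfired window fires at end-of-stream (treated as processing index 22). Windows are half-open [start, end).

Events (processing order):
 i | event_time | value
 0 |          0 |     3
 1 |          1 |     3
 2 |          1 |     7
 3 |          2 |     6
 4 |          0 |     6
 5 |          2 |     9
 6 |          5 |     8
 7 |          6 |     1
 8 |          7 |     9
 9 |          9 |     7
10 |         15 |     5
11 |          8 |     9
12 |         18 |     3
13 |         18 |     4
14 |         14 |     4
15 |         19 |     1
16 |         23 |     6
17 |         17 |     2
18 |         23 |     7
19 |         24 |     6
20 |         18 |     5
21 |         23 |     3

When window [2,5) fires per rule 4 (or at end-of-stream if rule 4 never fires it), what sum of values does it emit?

i=0 t=0 v=3: → [0,3); WM=−∞
i=1 t=1 v=3: → [1,4),[0,3); WM=−∞
i=2 t=1 v=7: → [1,4),[0,3); WM=-1
i=3 t=2 v=6: → [2,5),[1,4),[0,3); WM=-1
i=4 t=0 v=6: → [0,3); WM=-1
i=5 t=2 v=9: → [2,5),[1,4),[0,3); WM=0
i=6 t=5 v=8: → [5,8),[4,7),[3,6); WM=0
i=7 t=6 v=1: → [6,9),[5,8),[4,7); WM=0
i=8 t=7 v=9: → [7,10),[6,9),[5,8); WM=5; [0,3) fires=34 [1,4) fires=25 [2,5) fires=15
i=9 t=9 v=7: → [9,12),[8,11),[7,10); WM=5
i=10 t=15 v=5: → [15,18),[14,17),[13,16); WM=5
i=11 t=8 v=9: → [8,11),[7,10),[6,9); WM=13; [3,6) fires=8 [4,7) fires=9 [5,8) fires=18 [6,9) fires=19 [7,10) fires=25 [8,11) fires=16 [9,12) fires=7
i=12 t=18 v=3: → [18,21),[17,20),[16,19); WM=13
i=13 t=18 v=4: → [18,21),[17,20),[16,19); WM=13
i=14 t=14 v=4: → [14,17),[13,16),[12,15); WM=16; [12,15) fires=4 [13,16) fires=9
i=15 t=19 v=1: → [19,22),[18,21),[17,20); WM=16
i=16 t=23 v=6: → [23,26),[22,25),[21,24); WM=16
i=17 t=17 v=2: → [17,20),[16,19),[15,18); WM=21; [14,17) fires=9 [15,18) fires=7 [16,19) fires=9 [17,20) fires=10 [18,21) fires=8
i=18 t=23 v=7: → [23,26),[22,25),[21,24); WM=21
i=19 t=24 v=6: → [24,27),[23,26),[22,25); WM=21
i=20 t=18 v=5: → [18,21),[17,20),[16,19); WM=22; [19,22) fires=1
i=21 t=23 v=3: → [23,26),[22,25),[21,24); WM=22

15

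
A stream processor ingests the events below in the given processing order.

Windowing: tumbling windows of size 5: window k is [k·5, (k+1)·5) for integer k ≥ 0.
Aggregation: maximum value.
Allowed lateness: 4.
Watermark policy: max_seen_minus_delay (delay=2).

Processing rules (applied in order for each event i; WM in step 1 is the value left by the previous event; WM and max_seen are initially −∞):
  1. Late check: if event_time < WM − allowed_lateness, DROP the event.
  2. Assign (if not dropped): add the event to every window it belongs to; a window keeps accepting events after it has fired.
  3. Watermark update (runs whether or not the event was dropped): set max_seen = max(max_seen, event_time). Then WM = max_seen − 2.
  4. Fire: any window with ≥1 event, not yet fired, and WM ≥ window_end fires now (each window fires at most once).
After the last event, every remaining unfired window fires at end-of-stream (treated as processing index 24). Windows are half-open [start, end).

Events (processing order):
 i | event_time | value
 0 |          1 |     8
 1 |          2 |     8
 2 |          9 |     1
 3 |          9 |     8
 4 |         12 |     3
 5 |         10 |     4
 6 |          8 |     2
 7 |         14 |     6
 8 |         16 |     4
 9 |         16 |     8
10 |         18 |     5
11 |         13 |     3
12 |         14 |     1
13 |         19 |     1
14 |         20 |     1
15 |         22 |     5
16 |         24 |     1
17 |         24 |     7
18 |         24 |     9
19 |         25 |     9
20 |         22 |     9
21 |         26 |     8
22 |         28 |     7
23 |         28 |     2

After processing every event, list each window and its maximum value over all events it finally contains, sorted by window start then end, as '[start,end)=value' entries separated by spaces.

i=0 t=1 v=8: → [0,5); WM=-1
i=1 t=2 v=8: → [0,5); WM=0
i=2 t=9 v=1: → [5,10); WM=7; [0,5) fires=8
i=3 t=9 v=8: → [5,10); WM=7
i=4 t=12 v=3: → [10,15); WM=10; [5,10) fires=8
i=5 t=10 v=4: → [10,15); WM=10
i=6 t=8 v=2: → [5,10); WM=10
i=7 t=14 v=6: → [10,15); WM=12
i=8 t=16 v=4: → [15,20); WM=14
i=9 t=16 v=8: → [15,20); WM=14
i=10 t=18 v=5: → [15,20); WM=16; [10,15) fires=6
i=11 t=13 v=3: → [10,15); WM=16
i=12 t=14 v=1: → [10,15); WM=16
i=13 t=19 v=1: → [15,20); WM=17
i=14 t=20 v=1: → [20,25); WM=18
i=15 t=22 v=5: → [20,25); WM=20; [15,20) fires=8
i=16 t=24 v=1: → [20,25); WM=22
i=17 t=24 v=7: → [20,25); WM=22
i=18 t=24 v=9: → [20,25); WM=22
i=19 t=25 v=9: → [25,30); WM=23
i=20 t=22 v=9: → [20,25); WM=23
i=21 t=26 v=8: → [25,30); WM=24
i=22 t=28 v=7: → [25,30); WM=26; [20,25) fires=9
i=23 t=28 v=2: → [25,30); WM=26

[0,5)=8 [5,10)=8 [10,15)=6 [15,20)=8 [20,25)=9 [25,30)=9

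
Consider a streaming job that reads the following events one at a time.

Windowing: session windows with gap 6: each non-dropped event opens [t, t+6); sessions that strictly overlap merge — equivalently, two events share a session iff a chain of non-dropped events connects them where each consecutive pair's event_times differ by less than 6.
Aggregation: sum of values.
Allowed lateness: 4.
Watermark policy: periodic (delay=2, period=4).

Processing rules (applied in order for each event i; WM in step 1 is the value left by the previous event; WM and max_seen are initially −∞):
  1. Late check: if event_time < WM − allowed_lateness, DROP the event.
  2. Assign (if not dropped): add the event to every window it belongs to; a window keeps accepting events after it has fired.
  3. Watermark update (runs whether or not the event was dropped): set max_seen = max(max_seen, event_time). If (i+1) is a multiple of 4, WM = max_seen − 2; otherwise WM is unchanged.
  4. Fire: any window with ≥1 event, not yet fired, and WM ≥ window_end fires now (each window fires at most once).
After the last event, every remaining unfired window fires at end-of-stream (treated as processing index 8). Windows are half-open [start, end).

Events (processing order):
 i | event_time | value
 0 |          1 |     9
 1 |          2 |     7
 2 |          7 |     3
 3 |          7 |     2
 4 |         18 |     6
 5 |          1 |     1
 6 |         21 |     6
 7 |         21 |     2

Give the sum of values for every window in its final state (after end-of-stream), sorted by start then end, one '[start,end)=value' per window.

i=0 t=1 v=9: → [1,7); WM=−∞
i=1 t=2 v=7: → [1,8); WM=−∞
i=2 t=7 v=3: → [1,13); WM=−∞
i=3 t=7 v=2: → [1,13); WM=5
i=4 t=18 v=6: → [18,24); WM=5
i=5 t=1 v=1: → [1,13); WM=5
i=6 t=21 v=6: → [18,27); WM=5
i=7 t=21 v=2: → [18,27); WM=19

[1,13)=22 [18,27)=14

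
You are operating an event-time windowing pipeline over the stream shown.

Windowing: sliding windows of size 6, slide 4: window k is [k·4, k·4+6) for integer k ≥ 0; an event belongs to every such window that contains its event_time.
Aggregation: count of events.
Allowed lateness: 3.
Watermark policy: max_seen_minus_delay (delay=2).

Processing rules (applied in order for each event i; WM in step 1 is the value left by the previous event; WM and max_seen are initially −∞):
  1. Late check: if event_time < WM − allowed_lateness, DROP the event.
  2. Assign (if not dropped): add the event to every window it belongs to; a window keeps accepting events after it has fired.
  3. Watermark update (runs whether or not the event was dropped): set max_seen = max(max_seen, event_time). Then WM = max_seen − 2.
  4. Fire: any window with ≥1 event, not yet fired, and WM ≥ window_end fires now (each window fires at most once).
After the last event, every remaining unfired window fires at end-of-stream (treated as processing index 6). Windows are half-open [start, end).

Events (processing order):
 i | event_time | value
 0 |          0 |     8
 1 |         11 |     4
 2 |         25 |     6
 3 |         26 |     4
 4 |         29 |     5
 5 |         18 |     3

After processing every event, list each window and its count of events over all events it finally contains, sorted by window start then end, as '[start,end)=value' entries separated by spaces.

[0,6)=1 [8,14)=1 [20,26)=1 [24,30)=3 [28,34)=1

i=0 t=0 v=8: → [0,6); WM=-2
i=1 t=11 v=4: → [8,14); WM=9; [0,6) fires=1
i=2 t=25 v=6: → [24,30),[20,26); WM=23; [8,14) fires=1
i=3 t=26 v=4: → [24,30); WM=24
i=4 t=29 v=5: → [28,34),[24,30); WM=27; [20,26) fires=1
i=5 t=18 v=3: DROP (t<27-3); WM=27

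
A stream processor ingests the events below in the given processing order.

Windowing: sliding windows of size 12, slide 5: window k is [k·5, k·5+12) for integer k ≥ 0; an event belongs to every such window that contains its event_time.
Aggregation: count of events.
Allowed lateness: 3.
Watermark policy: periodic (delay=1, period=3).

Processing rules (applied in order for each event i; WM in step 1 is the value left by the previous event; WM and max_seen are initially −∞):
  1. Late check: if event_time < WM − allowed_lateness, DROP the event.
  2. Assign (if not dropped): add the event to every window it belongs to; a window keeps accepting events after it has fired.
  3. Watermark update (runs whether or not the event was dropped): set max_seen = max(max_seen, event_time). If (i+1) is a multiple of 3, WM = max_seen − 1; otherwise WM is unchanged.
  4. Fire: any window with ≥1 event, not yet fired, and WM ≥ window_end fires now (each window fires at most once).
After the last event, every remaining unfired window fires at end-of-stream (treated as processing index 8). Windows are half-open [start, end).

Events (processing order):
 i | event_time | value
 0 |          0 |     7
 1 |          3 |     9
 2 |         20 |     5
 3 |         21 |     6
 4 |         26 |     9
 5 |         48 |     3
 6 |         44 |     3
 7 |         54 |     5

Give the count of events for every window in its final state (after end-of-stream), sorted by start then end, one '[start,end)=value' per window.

i=0 t=0 v=7: → [0,12); WM=−∞
i=1 t=3 v=9: → [0,12); WM=−∞
i=2 t=20 v=5: → [20,32),[15,27),[10,22); WM=19; [0,12) fires=2
i=3 t=21 v=6: → [20,32),[15,27),[10,22); WM=19
i=4 t=26 v=9: → [25,37),[20,32),[15,27); WM=19
i=5 t=48 v=3: → [45,57),[40,52); WM=47; [10,22) fires=2 [15,27) fires=3 [20,32) fires=3 [25,37) fires=1
i=6 t=44 v=3: → [40,52),[35,47); WM=47; [35,47) fires=1
i=7 t=54 v=5: → [50,62),[45,57); WM=47

[0,12)=2 [10,22)=2 [15,27)=3 [20,32)=3 [25,37)=1 [35,47)=1 [40,52)=2 [45,57)=2 [50,62)=1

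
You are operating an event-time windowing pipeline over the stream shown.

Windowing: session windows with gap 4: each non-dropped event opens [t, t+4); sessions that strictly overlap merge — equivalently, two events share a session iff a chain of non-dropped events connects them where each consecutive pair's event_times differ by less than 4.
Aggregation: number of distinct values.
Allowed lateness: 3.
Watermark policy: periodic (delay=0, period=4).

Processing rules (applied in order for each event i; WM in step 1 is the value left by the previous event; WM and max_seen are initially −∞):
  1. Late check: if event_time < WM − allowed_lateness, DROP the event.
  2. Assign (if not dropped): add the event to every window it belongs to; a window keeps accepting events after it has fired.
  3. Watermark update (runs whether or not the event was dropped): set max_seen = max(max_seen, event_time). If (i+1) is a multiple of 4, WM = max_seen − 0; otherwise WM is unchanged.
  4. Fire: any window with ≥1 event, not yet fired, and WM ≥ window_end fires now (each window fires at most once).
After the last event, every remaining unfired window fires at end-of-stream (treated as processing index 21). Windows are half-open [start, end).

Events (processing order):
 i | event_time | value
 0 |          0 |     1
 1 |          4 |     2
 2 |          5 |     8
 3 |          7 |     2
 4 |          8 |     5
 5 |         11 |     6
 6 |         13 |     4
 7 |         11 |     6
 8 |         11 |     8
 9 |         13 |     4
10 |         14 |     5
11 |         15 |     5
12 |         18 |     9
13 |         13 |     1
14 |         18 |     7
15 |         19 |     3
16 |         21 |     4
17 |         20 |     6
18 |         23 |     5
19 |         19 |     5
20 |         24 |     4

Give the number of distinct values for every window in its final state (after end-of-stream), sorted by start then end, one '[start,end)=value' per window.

i=0 t=0 v=1: → [0,4); WM=−∞
i=1 t=4 v=2: → [4,8); WM=−∞
i=2 t=5 v=8: → [4,9); WM=−∞
i=3 t=7 v=2: → [4,11); WM=7
i=4 t=8 v=5: → [4,12); WM=7
i=5 t=11 v=6: → [4,15); WM=7
i=6 t=13 v=4: → [4,17); WM=7
i=7 t=11 v=6: → [4,17); WM=13
i=8 t=11 v=8: → [4,17); WM=13
i=9 t=13 v=4: → [4,17); WM=13
i=10 t=14 v=5: → [4,18); WM=13
i=11 t=15 v=5: → [4,19); WM=15
i=12 t=18 v=9: → [4,22); WM=15
i=13 t=13 v=1: → [4,22); WM=15
i=14 t=18 v=7: → [4,22); WM=15
i=15 t=19 v=3: → [4,23); WM=19
i=16 t=21 v=4: → [4,25); WM=19
i=17 t=20 v=6: → [4,25); WM=19
i=18 t=23 v=5: → [4,27); WM=19
i=19 t=19 v=5: → [4,27); WM=23
i=20 t=24 v=4: → [4,28); WM=23

[0,4)=1 [4,28)=9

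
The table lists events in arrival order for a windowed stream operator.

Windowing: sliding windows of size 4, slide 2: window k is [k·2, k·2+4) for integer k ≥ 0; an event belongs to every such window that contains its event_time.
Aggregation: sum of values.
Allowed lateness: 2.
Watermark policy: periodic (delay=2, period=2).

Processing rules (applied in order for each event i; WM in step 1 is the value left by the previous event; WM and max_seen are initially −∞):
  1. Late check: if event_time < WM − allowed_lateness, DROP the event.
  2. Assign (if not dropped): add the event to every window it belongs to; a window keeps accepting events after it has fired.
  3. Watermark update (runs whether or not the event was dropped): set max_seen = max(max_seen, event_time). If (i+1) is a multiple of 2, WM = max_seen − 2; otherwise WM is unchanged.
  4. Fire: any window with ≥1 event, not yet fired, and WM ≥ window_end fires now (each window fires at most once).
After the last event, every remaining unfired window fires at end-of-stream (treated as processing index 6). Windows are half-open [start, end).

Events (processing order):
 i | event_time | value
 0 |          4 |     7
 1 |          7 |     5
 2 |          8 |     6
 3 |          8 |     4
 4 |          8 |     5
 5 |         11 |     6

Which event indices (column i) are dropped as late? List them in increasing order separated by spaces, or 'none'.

none

i=0 t=4 v=7: → [4,8),[2,6); WM=−∞
i=1 t=7 v=5: → [6,10),[4,8); WM=5
i=2 t=8 v=6: → [8,12),[6,10); WM=5
i=3 t=8 v=4: → [8,12),[6,10); WM=6; [2,6) fires=7
i=4 t=8 v=5: → [8,12),[6,10); WM=6
i=5 t=11 v=6: → [10,14),[8,12); WM=9; [4,8) fires=12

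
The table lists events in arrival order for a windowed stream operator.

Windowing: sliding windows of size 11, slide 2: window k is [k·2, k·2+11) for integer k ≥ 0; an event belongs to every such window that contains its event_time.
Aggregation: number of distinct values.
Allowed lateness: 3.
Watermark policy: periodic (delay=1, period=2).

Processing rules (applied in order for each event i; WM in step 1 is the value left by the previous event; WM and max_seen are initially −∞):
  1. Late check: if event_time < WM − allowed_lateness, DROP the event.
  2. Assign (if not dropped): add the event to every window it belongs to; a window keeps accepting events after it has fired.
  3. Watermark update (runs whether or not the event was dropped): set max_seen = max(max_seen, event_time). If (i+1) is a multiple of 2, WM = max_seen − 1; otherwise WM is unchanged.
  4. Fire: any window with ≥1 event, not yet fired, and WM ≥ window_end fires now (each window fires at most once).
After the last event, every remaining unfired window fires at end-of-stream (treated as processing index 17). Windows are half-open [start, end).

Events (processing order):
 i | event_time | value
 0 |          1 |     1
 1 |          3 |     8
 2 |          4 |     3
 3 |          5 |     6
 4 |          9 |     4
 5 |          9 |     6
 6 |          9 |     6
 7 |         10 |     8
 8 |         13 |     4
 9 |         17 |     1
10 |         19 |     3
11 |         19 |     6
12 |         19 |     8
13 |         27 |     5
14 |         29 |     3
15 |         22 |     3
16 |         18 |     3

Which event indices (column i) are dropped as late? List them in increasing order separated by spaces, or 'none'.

i=0 t=1 v=1: → [0,11); WM=−∞
i=1 t=3 v=8: → [2,13),[0,11); WM=2
i=2 t=4 v=3: → [4,15),[2,13),[0,11); WM=2
i=3 t=5 v=6: → [4,15),[2,13),[0,11); WM=4
i=4 t=9 v=4: → [8,19),[6,17),[4,15),[2,13),[0,11); WM=4
i=5 t=9 v=6: → [8,19),[6,17),[4,15),[2,13),[0,11); WM=8
i=6 t=9 v=6: → [8,19),[6,17),[4,15),[2,13),[0,11); WM=8
i=7 t=10 v=8: → [10,21),[8,19),[6,17),[4,15),[2,13),[0,11); WM=9
i=8 t=13 v=4: → [12,23),[10,21),[8,19),[6,17),[4,15); WM=9
i=9 t=17 v=1: → [16,27),[14,25),[12,23),[10,21),[8,19); WM=16; [0,11) fires=5 [2,13) fires=4 [4,15) fires=4
i=10 t=19 v=3: → [18,29),[16,27),[14,25),[12,23),[10,21); WM=16
i=11 t=19 v=6: → [18,29),[16,27),[14,25),[12,23),[10,21); WM=18; [6,17) fires=3
i=12 t=19 v=8: → [18,29),[16,27),[14,25),[12,23),[10,21); WM=18
i=13 t=27 v=5: → [26,37),[24,35),[22,33),[20,31),[18,29); WM=26; [8,19) fires=4 [10,21) fires=5 [12,23) fires=5 [14,25) fires=4
i=14 t=29 v=3: → [28,39),[26,37),[24,35),[22,33),[20,31); WM=26
i=15 t=22 v=3: DROP (t<26-3); WM=28; [16,27) fires=4
i=16 t=18 v=3: DROP (t<28-3); WM=28

15 16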